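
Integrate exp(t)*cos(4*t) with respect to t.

Let I denote the integral. Integrate by parts with u = cos(4*t), dv = exp(t) dt, so v = exp(t): I = exp(t)*cos(4*t) + 4·∫ exp(t)*sin(4*t) dt.
Apply parts again with u = sin(4*t), dv = exp(t) dt: ∫ exp(t)*sin(4*t) dt = exp(t)*sin(4*t) − 4·I. Substituting back brings back I: I = 4*exp(t)*sin(4*t) + exp(t)*cos(4*t) − 16·I.
Solving for I: (1 + 16)·I equals the remaining terms, so I = (1/17)·(4*exp(t)*sin(4*t) + exp(t)*cos(4*t)).

4*exp(t)*sin(4*t)/17 + exp(t)*cos(4*t)/17 + C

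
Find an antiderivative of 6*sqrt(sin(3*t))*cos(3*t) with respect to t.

Let u = sin(3*t), so du = (3*cos(3*t)) dt.
Rewriting, the integral becomes 2·∫ √u du = 2·(2/3)u^(3/2).
Substituting back, u = sin(3*t).

4*sin(3*t)**(3/2)/3 + C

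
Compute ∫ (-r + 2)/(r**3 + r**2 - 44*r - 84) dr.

-5*log(r - 7)/117 - log(r + 2)/9 + 2*log(r + 6)/13 + C

Factor the denominator: (r - 7)*(r + 2)*(r + 6).
Partial-fraction decomposition: 2/(13*(r + 6)) - 1/(9*(r + 2)) - 5/(117*(r - 7)).
Integrate each term: A/(r−a) contributes A·log|r−a|.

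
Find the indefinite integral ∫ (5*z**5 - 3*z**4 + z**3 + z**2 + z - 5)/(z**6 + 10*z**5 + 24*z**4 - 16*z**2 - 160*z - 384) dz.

Factor the denominator: (z - 2)*(z + 2)*(z + 4)*(z + 6)*(z**2 + 4).
Partial-fraction decomposition: -(211*z + 194)/(640*(z**2 + 4)) + 42959/(2560*(z + 6)) - 1189/(96*(z + 4)) + 219/(256*(z + 2)) + 121/(1536*(z - 2)).
Integrate each term; A/(z−a) gives A·log|z−a|; the (Bz+D)/(z²+p²) term gives a log and an atan.

121*log(z - 2)/1536 + 219*log(z + 2)/256 - 1189*log(z + 4)/96 + 42959*log(z + 6)/2560 - 211*log(z**2 + 4)/1280 - 97*atan(z/2)/640 + C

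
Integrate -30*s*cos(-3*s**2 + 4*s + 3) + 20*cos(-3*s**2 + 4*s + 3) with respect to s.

Let u = 3*s**2 - 4*s - 3, so du = (6*s - 4) ds.
Rewriting, the integral becomes -5·∫ cos(u) du = -5·sin(u).
Substituting back, u = 3*s**2 - 4*s - 3.

5*sin(-3*s**2 + 4*s + 3) + C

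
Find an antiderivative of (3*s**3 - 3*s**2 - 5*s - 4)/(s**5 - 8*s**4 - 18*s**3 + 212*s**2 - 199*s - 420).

281*log(s - 7)/384 - 8*log(s - 4)/9 + 35*log(s - 3)/128 + log(s + 1)/128 - 143*log(s + 5)/1152 + C

Factor the denominator: (s - 7)*(s - 4)*(s - 3)*(s + 1)*(s + 5).
Partial-fraction decomposition: -143/(1152*(s + 5)) + 1/(128*(s + 1)) + 35/(128*(s - 3)) - 8/(9*(s - 4)) + 281/(384*(s - 7)).
Integrate each term: A/(s−a) contributes A·log|s−a|.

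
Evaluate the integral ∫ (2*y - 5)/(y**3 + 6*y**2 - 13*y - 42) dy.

log(y - 3)/50 + 9*log(y + 2)/25 - 19*log(y + 7)/50 + C

Factor the denominator: (y - 3)*(y + 2)*(y + 7).
Partial-fraction decomposition: -19/(50*(y + 7)) + 9/(25*(y + 2)) + 1/(50*(y - 3)).
Integrate each term: A/(y−a) contributes A·log|y−a|.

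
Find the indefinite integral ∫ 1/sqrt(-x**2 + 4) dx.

Substitute x = 2·sin(θ), so dx = 2·cos(θ) dθ and the radical becomes sqrt(-x**2 + 4) = 2·cos(θ) by the Pythagorean identity.
Integrate the resulting trig expression in θ, then back-substitute θ = asin(x/2), sin(θ) = x/2, cos(θ) = sqrt(-x**2 + 4)/2 (absorbing any constant into C).

asin(x/2) + C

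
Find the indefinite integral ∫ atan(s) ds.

Use integration by parts with u = arctan(s), dv = ds.
Then du = 1/(s**2 + 1) ds.

s*atan(s) - log(s**2 + 1)/2 + C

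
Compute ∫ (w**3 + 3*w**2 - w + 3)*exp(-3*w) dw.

(-9*w**3 - 36*w**2 - 15*w - 32)*exp(-3*w)/27 + C

Use integration by parts with u = w**3 + 3*w**2 - w + 3, dv = exp(-3*w) dw, so v = -exp(-3*w)/3.
Apply parts 3 times (tabular method): alternate signs, differentiate u down to 0, integrate dv up.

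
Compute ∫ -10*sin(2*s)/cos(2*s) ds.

Let u = cos(2*s), so du = (-2*sin(2*s)) ds.
Rewriting, the integral becomes 5·∫ 1/u du = 5·log(u).
Substituting back, u = cos(2*s).

5*log(cos(2*s)) + C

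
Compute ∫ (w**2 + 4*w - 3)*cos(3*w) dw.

Use integration by parts with u = w**2 + 4*w - 3, dv = cos(3*w) dw, so v = sin(3*w)/3.
Apply parts 2 times (tabular method): alternate signs, differentiate u down to 0, integrate dv up.

w**2*sin(3*w)/3 + 4*w*sin(3*w)/3 + 2*w*cos(3*w)/9 - 29*sin(3*w)/27 + 4*cos(3*w)/9 + C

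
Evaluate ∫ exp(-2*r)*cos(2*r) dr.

exp(-2*r)*sin(2*r)/4 - exp(-2*r)*cos(2*r)/4 + C

Let I denote the integral. Integrate by parts with u = cos(2*r), dv = exp(-2*r) dr, so v = -exp(-2*r)/2: I = -exp(-2*r)*cos(2*r)/2 − ∫ exp(-2*r)*sin(2*r) dr.
Apply parts again with u = sin(2*r), dv = exp(-2*r) dr: ∫ exp(-2*r)*sin(2*r) dr = -exp(-2*r)*sin(2*r)/2 + I. Substituting back brings back I: I = exp(-2*r)*sin(2*r)/2 - exp(-2*r)*cos(2*r)/2 − I.
Solving for I: (1 + 1)·I equals the remaining terms, so I = (1/2)·(exp(-2*r)*sin(2*r)/2 - exp(-2*r)*cos(2*r)/2).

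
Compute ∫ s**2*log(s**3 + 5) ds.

Let u = s**3 + 5, so du = (3*s**2) ds.
The integral becomes (1/3)·∫ log(u) du; integrate by parts with u′=log(u), dv′=du.

s**3*log(s**3 + 5)/3 - s**3/3 + 5*log(s**3 + 5)/3 + C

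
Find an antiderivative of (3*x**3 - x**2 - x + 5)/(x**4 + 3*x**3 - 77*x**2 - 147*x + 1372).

163*log(x - 7)/98 - 59*log(x - 4)/121 + 21633*log(x + 7)/11858 + 533/(77*x + 539) + C

Factor the denominator: (x - 7)*(x - 4)*(x + 7)**2.
Partial-fraction decomposition: 21633/(11858*(x + 7)) - 533/(77*(x + 7)**2) - 59/(121*(x - 4)) + 163/(98*(x - 7)).
Integrate each term; A/(x−a) gives A·log|x−a|; A/(x−a)² gives −A/(x−a).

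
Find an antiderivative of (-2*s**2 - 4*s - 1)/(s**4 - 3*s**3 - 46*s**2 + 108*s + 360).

-97*log(s - 6)/96 + 71*log(s - 5)/77 - log(s + 2)/224 + 49*log(s + 6)/528 + C

Factor the denominator: (s - 6)*(s - 5)*(s + 2)*(s + 6).
Partial-fraction decomposition: 49/(528*(s + 6)) - 1/(224*(s + 2)) + 71/(77*(s - 5)) - 97/(96*(s - 6)).
Integrate each term: A/(s−a) contributes A·log|s−a|.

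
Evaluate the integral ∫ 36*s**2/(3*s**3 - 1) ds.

4*log(3*s**3 - 1) + C

Let u = 3*s**3 - 1, so du = (9*s**2) ds.
Rewriting, the integral becomes 4·∫ 1/u du = 4·log(u).
Substituting back, u = 3*s**3 - 1.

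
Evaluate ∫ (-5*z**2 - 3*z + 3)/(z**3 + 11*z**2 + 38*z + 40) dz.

-11*log(z + 2)/6 + 65*log(z + 4)/2 - 107*log(z + 5)/3 + C

Factor the denominator: (z + 2)*(z + 4)*(z + 5).
Partial-fraction decomposition: -107/(3*(z + 5)) + 65/(2*(z + 4)) - 11/(6*(z + 2)).
Integrate each term: A/(z−a) contributes A·log|z−a|.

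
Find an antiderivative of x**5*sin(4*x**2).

Let u = x², du = 2x dx; rewrite as (1/2)∫ u^2·sin(4u) du.
Now integrate by parts 2 times.

-x**4*cos(4*x**2)/8 + x**2*sin(4*x**2)/16 + cos(4*x**2)/64 + C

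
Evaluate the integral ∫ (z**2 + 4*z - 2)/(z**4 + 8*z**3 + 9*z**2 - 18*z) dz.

log(z)/9 + 3*log(z - 1)/28 - 5*log(z + 3)/36 - 5*log(z + 6)/63 + C

Factor the denominator: z*(z - 1)*(z + 3)*(z + 6).
Partial-fraction decomposition: -5/(63*(z + 6)) - 5/(36*(z + 3)) + 3/(28*(z - 1)) + 1/(9*z).
Integrate each term: A/(z−a) contributes A·log|z−a|.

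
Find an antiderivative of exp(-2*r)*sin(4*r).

Let I denote the integral. Integrate by parts with u = sin(4*r), dv = exp(-2*r) dr, so v = -exp(-2*r)/2: I = -exp(-2*r)*sin(4*r)/2 + 2·∫ exp(-2*r)*cos(4*r) dr.
Apply parts again with u = cos(4*r), dv = exp(-2*r) dr: ∫ exp(-2*r)*cos(4*r) dr = -exp(-2*r)*cos(4*r)/2 − 2·I. Substituting back brings back I: I = -exp(-2*r)*sin(4*r)/2 - exp(-2*r)*cos(4*r) − 4·I.
Solving for I: (1 + 4)·I equals the remaining terms, so I = (1/5)·(-exp(-2*r)*sin(4*r)/2 - exp(-2*r)*cos(4*r)).

-exp(-2*r)*sin(4*r)/10 - exp(-2*r)*cos(4*r)/5 + C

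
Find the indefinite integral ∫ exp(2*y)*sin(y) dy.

2*exp(2*y)*sin(y)/5 - exp(2*y)*cos(y)/5 + C

Let I denote the integral. Integrate by parts with u = sin(y), dv = exp(2*y) dy, so v = exp(2*y)/2: I = exp(2*y)*sin(y)/2 − (1/2)·∫ exp(2*y)*cos(y) dy.
Apply parts again with u = cos(y), dv = exp(2*y) dy: ∫ exp(2*y)*cos(y) dy = exp(2*y)*cos(y)/2 + (1/2)·I. Substituting back brings back I: I = exp(2*y)*sin(y)/2 - exp(2*y)*cos(y)/4 − (1/4)·I.
Solving for I: (1 + 1/4)·I equals the remaining terms, so I = (4/5)·(exp(2*y)*sin(y)/2 - exp(2*y)*cos(y)/4).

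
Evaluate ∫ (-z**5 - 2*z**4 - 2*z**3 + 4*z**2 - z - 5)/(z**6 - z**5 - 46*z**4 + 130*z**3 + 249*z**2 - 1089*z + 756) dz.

-1609*log(z - 4)/231 + 22577*log(z - 3)/3600 + 7*log(z - 1)/384 + 169*log(z + 3)/4032 - 12889*log(z + 7)/35200 - 431/(120*z - 360) + C

Factor the denominator: (z - 4)*(z - 3)**2*(z - 1)*(z + 3)*(z + 7).
Partial-fraction decomposition: -12889/(35200*(z + 7)) + 169/(4032*(z + 3)) + 7/(384*(z - 1)) + 22577/(3600*(z - 3)) + 431/(120*(z - 3)**2) - 1609/(231*(z - 4)).
Integrate each term; A/(z−a) gives A·log|z−a|; A/(z−a)² gives −A/(z−a).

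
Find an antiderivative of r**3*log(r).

Use integration by parts with u = log(r), dv = r**3 dr.
Then du = 1/r dr and v = r**4/4.

r**4*log(r)/4 - r**4/16 + C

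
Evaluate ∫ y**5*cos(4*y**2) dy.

Let u = y², du = 2y dy; rewrite as (1/2)∫ u^2·cos(4u) du.
Now integrate by parts 2 times.

y**4*sin(4*y**2)/8 + y**2*cos(4*y**2)/16 - sin(4*y**2)/64 + C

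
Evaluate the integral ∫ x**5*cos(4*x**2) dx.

Let u = x², du = 2x dx; rewrite as (1/2)∫ u^2·cos(4u) du.
Now integrate by parts 2 times.

x**4*sin(4*x**2)/8 + x**2*cos(4*x**2)/16 - sin(4*x**2)/64 + C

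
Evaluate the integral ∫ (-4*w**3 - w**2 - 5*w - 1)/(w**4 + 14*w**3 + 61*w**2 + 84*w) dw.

-log(w)/84 - 113*log(w + 3)/12 + 259*log(w + 4)/12 - 1357*log(w + 7)/84 + C

Factor the denominator: w*(w + 3)*(w + 4)*(w + 7).
Partial-fraction decomposition: -1357/(84*(w + 7)) + 259/(12*(w + 4)) - 113/(12*(w + 3)) - 1/(84*w).
Integrate each term: A/(w−a) contributes A·log|w−a|.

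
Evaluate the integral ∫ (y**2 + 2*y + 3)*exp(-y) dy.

(-y**2 - 4*y - 7)*exp(-y) + C

Use integration by parts with u = y**2 + 2*y + 3, dv = exp(-y) dy, so v = -exp(-y).
Apply parts 2 times (tabular method): alternate signs, differentiate u down to 0, integrate dv up.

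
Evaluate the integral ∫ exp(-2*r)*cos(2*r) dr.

Let I denote the integral. Integrate by parts with u = cos(2*r), dv = exp(-2*r) dr, so v = -exp(-2*r)/2: I = -exp(-2*r)*cos(2*r)/2 − ∫ exp(-2*r)*sin(2*r) dr.
Apply parts again with u = sin(2*r), dv = exp(-2*r) dr: ∫ exp(-2*r)*sin(2*r) dr = -exp(-2*r)*sin(2*r)/2 + I. Substituting back brings back I: I = exp(-2*r)*sin(2*r)/2 - exp(-2*r)*cos(2*r)/2 − I.
Solving for I: (1 + 1)·I equals the remaining terms, so I = (1/2)·(exp(-2*r)*sin(2*r)/2 - exp(-2*r)*cos(2*r)/2).

exp(-2*r)*sin(2*r)/4 - exp(-2*r)*cos(2*r)/4 + C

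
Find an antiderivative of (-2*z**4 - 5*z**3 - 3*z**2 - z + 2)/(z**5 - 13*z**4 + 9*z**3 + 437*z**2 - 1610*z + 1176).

Factor the denominator: (z - 7)**2*(z - 4)*(z - 1)*(z + 6).
Partial-fraction decomposition: -62/(455*(z + 6)) + 1/(84*(z - 1)) - 49/(15*(z - 4)) + 217/(156*(z - 7)) - 57/(2*(z - 7)**2).
Integrate each term; A/(z−a) gives A·log|z−a|; A/(z−a)² gives −A/(z−a).

217*log(z - 7)/156 - 49*log(z - 4)/15 + log(z - 1)/84 - 62*log(z + 6)/455 + 57/(2*z - 14) + C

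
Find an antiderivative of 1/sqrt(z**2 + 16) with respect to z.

Substitute z = 4·tan(θ), so dz = 4·sec(θ)^2 dθ and the radical becomes sqrt(z**2 + 16) = 4·sec(θ) by the Pythagorean identity.
Integrate the resulting trig expression in θ, then back-substitute tan(θ) = z/4, sec(θ) = sqrt(z**2 + 16)/4 (absorbing any constant into C).

log(z + sqrt(z**2 + 16)) + C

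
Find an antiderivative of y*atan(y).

Use integration by parts with u = arctan(y), dv = y dy.
Then du = 1/(y**2 + 1) dy.

y**2*atan(y)/2 - y/2 + atan(y)/2 + C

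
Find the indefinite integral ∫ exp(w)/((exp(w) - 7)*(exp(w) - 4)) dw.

log(exp(w) - 7)/3 - log(exp(w) - 4)/3 + C

Let u = e^w, du = e^w dw.
The integral becomes ∫ du/((u-7)(u-4)); decompose into partial fractions.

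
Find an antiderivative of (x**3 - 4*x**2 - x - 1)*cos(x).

Use integration by parts with u = x**3 - 4*x**2 - x - 1, dv = cos(x) dx, so v = sin(x).
Apply parts 3 times (tabular method): alternate signs, differentiate u down to 0, integrate dv up.

x**3*sin(x) - 4*x**2*sin(x) + 3*x**2*cos(x) - 7*x*sin(x) - 8*x*cos(x) + 7*sin(x) - 7*cos(x) + C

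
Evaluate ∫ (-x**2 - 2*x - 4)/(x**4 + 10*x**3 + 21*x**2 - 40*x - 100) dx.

-3*log(x - 2)/49 + log(x + 2)/9 - 22*log(x + 5)/441 + 19/(21*x + 105) + C

Factor the denominator: (x - 2)*(x + 2)*(x + 5)**2.
Partial-fraction decomposition: -22/(441*(x + 5)) - 19/(21*(x + 5)**2) + 1/(9*(x + 2)) - 3/(49*(x - 2)).
Integrate each term; A/(x−a) gives A·log|x−a|; A/(x−a)² gives −A/(x−a).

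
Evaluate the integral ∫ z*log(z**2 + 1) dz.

Let u = z**2 + 1, so du = (2*z) dz.
The integral becomes (1/2)·∫ log(u) du; integrate by parts with u′=log(u), dv′=du.

z**2*log(z**2 + 1)/2 - z**2/2 + log(z**2 + 1)/2 + C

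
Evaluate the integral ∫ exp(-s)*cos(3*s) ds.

Let I denote the integral. Integrate by parts with u = cos(3*s), dv = exp(-s) ds, so v = -exp(-s): I = -exp(-s)*cos(3*s) − 3·∫ exp(-s)*sin(3*s) ds.
Apply parts again with u = sin(3*s), dv = exp(-s) ds: ∫ exp(-s)*sin(3*s) ds = -exp(-s)*sin(3*s) + 3·I. Substituting back brings back I: I = 3*exp(-s)*sin(3*s) - exp(-s)*cos(3*s) − 9·I.
Solving for I: (1 + 9)·I equals the remaining terms, so I = (1/10)·(3*exp(-s)*sin(3*s) - exp(-s)*cos(3*s)).

3*exp(-s)*sin(3*s)/10 - exp(-s)*cos(3*s)/10 + C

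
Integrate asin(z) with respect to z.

Use integration by parts with u = arcsin(z), dv = dz.
Then du = 1/sqrt(-z**2 + 1) dz.

z*asin(z) + sqrt(-z**2 + 1) + C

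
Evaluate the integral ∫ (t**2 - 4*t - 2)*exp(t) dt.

(t**2 - 6*t + 4)*exp(t) + C

Use integration by parts with u = t**2 - 4*t - 2, dv = exp(t) dt, so v = exp(t).
Apply parts 2 times (tabular method): alternate signs, differentiate u down to 0, integrate dv up.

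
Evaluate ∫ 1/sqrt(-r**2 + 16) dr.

asin(r/4) + C

Substitute r = 4·sin(θ), so dr = 4·cos(θ) dθ and the radical becomes sqrt(-r**2 + 16) = 4·cos(θ) by the Pythagorean identity.
Integrate the resulting trig expression in θ, then back-substitute θ = asin(r/4), sin(θ) = r/4, cos(θ) = sqrt(-r**2 + 16)/4 (absorbing any constant into C).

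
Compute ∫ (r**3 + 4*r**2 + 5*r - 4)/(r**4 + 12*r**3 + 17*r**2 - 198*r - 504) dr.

Factor the denominator: (r - 4)*(r + 3)*(r + 6)*(r + 7).
Partial-fraction decomposition: 93/(22*(r + 7)) - 53/(15*(r + 6)) + 5/(42*(r + 3)) + 72/(385*(r - 4)).
Integrate each term: A/(r−a) contributes A·log|r−a|.

72*log(r - 4)/385 + 5*log(r + 3)/42 - 53*log(r + 6)/15 + 93*log(r + 7)/22 + C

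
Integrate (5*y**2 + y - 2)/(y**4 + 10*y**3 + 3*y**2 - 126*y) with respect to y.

log(y)/63 + 23*log(y - 3)/135 + 86*log(y + 6)/27 - 118*log(y + 7)/35 + C

Factor the denominator: y*(y - 3)*(y + 6)*(y + 7).
Partial-fraction decomposition: -118/(35*(y + 7)) + 86/(27*(y + 6)) + 23/(135*(y - 3)) + 1/(63*y).
Integrate each term: A/(y−a) contributes A·log|y−a|.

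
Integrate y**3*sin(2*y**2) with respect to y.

Let u = y², du = 2y dy; rewrite as (1/2)∫ u^1·sin(2u) du.
Now integrate by parts 1 time.

-y**2*cos(2*y**2)/4 + sin(2*y**2)/8 + C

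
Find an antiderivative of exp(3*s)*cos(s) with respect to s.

exp(3*s)*sin(s)/10 + 3*exp(3*s)*cos(s)/10 + C

Let I denote the integral. Integrate by parts with u = cos(s), dv = exp(3*s) ds, so v = exp(3*s)/3: I = exp(3*s)*cos(s)/3 + (1/3)·∫ exp(3*s)*sin(s) ds.
Apply parts again with u = sin(s), dv = exp(3*s) ds: ∫ exp(3*s)*sin(s) ds = exp(3*s)*sin(s)/3 − (1/3)·I. Substituting back brings back I: I = exp(3*s)*sin(s)/9 + exp(3*s)*cos(s)/3 − (1/9)·I.
Solving for I: (1 + 1/9)·I equals the remaining terms, so I = (9/10)·(exp(3*s)*sin(s)/9 + exp(3*s)*cos(s)/3).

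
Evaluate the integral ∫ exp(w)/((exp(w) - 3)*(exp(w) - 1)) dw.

Let u = e^w, du = e^w dw.
The integral becomes ∫ du/((u-1)(u-3)); decompose into partial fractions.

log(exp(w) - 3)/2 - log(exp(w) - 1)/2 + C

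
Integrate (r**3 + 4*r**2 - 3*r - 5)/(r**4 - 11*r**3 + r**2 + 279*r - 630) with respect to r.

Factor the denominator: (r - 7)*(r - 6)*(r - 3)*(r + 5).
Partial-fraction decomposition: 5/(352*(r + 5)) + 49/(96*(r - 3)) - 337/(33*(r - 6)) + 171/(16*(r - 7)).
Integrate each term: A/(r−a) contributes A·log|r−a|.

171*log(r - 7)/16 - 337*log(r - 6)/33 + 49*log(r - 3)/96 + 5*log(r + 5)/352 + C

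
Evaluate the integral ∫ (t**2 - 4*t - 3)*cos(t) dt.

Use integration by parts with u = t**2 - 4*t - 3, dv = cos(t) dt, so v = sin(t).
Apply parts 2 times (tabular method): alternate signs, differentiate u down to 0, integrate dv up.

t**2*sin(t) - 4*t*sin(t) + 2*t*cos(t) - 5*sin(t) - 4*cos(t) + C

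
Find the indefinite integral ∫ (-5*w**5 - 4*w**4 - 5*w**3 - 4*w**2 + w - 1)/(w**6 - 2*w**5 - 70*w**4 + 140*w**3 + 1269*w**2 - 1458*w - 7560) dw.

Factor the denominator: (w - 6)*(w - 5)*(w - 4)*(w + 3)**2*(w + 7).
Partial-fraction decomposition: -12657/(4576*(w + 7)) + 397111/(508032*(w + 3)) - 493/(1008*(w + 3)**2) - 6525/(1078*(w - 4)) + 3141/(128*(w - 5)) - 45283/(2106*(w - 6)).
Integrate each term; A/(w−a) gives A·log|w−a|; A/(w−a)² gives −A/(w−a).

-45283*log(w - 6)/2106 + 3141*log(w - 5)/128 - 6525*log(w - 4)/1078 + 397111*log(w + 3)/508032 - 12657*log(w + 7)/4576 + 493/(1008*w + 3024) + C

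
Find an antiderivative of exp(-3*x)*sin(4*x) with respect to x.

-3*exp(-3*x)*sin(4*x)/25 - 4*exp(-3*x)*cos(4*x)/25 + C

Let I denote the integral. Integrate by parts with u = sin(4*x), dv = exp(-3*x) dx, so v = -exp(-3*x)/3: I = -exp(-3*x)*sin(4*x)/3 + (4/3)·∫ exp(-3*x)*cos(4*x) dx.
Apply parts again with u = cos(4*x), dv = exp(-3*x) dx: ∫ exp(-3*x)*cos(4*x) dx = -exp(-3*x)*cos(4*x)/3 − (4/3)·I. Substituting back brings back I: I = -exp(-3*x)*sin(4*x)/3 - 4*exp(-3*x)*cos(4*x)/9 − (16/9)·I.
Solving for I: (1 + 16/9)·I equals the remaining terms, so I = (9/25)·(-exp(-3*x)*sin(4*x)/3 - 4*exp(-3*x)*cos(4*x)/9).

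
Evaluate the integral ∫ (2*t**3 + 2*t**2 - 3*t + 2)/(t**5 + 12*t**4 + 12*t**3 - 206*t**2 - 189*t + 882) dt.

Factor the denominator: (t - 3)*(t - 2)*(t + 3)*(t + 7)**2.
Partial-fraction decomposition: -89/(12960*(t + 7)) + 113/(72*(t + 7)**2) - 5/(96*(t + 3)) - 4/(81*(t - 2)) + 13/(120*(t - 3)).
Integrate each term; A/(t−a) gives A·log|t−a|; A/(t−a)² gives −A/(t−a).

13*log(t - 3)/120 - 4*log(t - 2)/81 - 5*log(t + 3)/96 - 89*log(t + 7)/12960 - 113/(72*t + 504) + C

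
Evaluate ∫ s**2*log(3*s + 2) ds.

Use integration by parts with u = log(3*s + 2), dv = s**2 ds.
Then du = 3/(3*s + 2) ds and v = s**3/3.

s**3*log(3*s + 2)/3 - s**3/9 + s**2/9 - 4*s/27 + 8*log(3*s + 2)/81 + C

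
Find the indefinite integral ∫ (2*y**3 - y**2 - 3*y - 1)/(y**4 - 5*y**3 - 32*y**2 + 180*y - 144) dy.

377*log(y - 6)/120 - 33*log(y - 4)/20 - log(y - 1)/35 + 451*log(y + 6)/840 + C

Factor the denominator: (y - 6)*(y - 4)*(y - 1)*(y + 6).
Partial-fraction decomposition: 451/(840*(y + 6)) - 1/(35*(y - 1)) - 33/(20*(y - 4)) + 377/(120*(y - 6)).
Integrate each term: A/(y−a) contributes A·log|y−a|.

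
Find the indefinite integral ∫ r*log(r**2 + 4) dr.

Let u = r**2 + 4, so du = (2*r) dr.
The integral becomes (1/2)·∫ log(u) du; integrate by parts with u′=log(u), dv′=du.

r**2*log(r**2 + 4)/2 - r**2/2 + 2*log(r**2 + 4) + C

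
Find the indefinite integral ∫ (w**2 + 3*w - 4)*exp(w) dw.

(w**2 + w - 5)*exp(w) + C

Use integration by parts with u = w**2 + 3*w - 4, dv = exp(w) dw, so v = exp(w).
Apply parts 2 times (tabular method): alternate signs, differentiate u down to 0, integrate dv up.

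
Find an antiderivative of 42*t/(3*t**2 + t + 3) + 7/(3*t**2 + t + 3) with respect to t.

Let u = 3*t**2 + t + 3, so du = (6*t + 1) dt.
Rewriting, the integral becomes 7·∫ 1/u du = 7·log(u).
Substituting back, u = 3*t**2 + t + 3.

7*log(3*t**2 + t + 3) + C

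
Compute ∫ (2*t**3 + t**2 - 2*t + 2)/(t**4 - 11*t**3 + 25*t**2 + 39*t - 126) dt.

241*log(t - 7)/48 - 1219*log(t - 3)/400 + 2*log(t + 2)/75 + 59/(20*t - 60) + C

Factor the denominator: (t - 7)*(t - 3)**2*(t + 2).
Partial-fraction decomposition: 2/(75*(t + 2)) - 1219/(400*(t - 3)) - 59/(20*(t - 3)**2) + 241/(48*(t - 7)).
Integrate each term; A/(t−a) gives A·log|t−a|; A/(t−a)² gives −A/(t−a).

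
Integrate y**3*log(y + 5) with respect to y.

Use integration by parts with u = log(y + 5), dv = y**3 dy.
Then du = 1/(y + 5) dy and v = y**4/4.

y**4*log(y + 5)/4 - y**4/16 + 5*y**3/12 - 25*y**2/8 + 125*y/4 - 625*log(y + 5)/4 + C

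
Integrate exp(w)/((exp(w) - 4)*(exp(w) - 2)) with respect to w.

Let u = e^w, du = e^w dw.
The integral becomes ∫ du/((u-2)(u-4)); decompose into partial fractions.

log(exp(w) - 4)/2 - log(exp(w) - 2)/2 + C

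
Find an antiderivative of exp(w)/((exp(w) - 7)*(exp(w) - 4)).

Let u = e^w, du = e^w dw.
The integral becomes ∫ du/((u-4)(u-7)); decompose into partial fractions.

log(exp(w) - 7)/3 - log(exp(w) - 4)/3 + C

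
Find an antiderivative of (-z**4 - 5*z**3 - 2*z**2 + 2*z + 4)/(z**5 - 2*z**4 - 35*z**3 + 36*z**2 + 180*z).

Factor the denominator: z*(z - 6)*(z - 3)*(z + 2)*(z + 5).
Partial-fraction decomposition: -7/(165*(z + 5)) - 1/(15*(z + 2)) + 28/(45*(z - 3)) - 152/(99*(z - 6)) + 1/(45*z).
Integrate each term: A/(z−a) contributes A·log|z−a|.

log(z)/45 - 152*log(z - 6)/99 + 28*log(z - 3)/45 - log(z + 2)/15 - 7*log(z + 5)/165 + C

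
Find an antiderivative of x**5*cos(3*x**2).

x**4*sin(3*x**2)/6 + x**2*cos(3*x**2)/9 - sin(3*x**2)/27 + C

Let u = x², du = 2x dx; rewrite as (1/2)∫ u^2·cos(3u) du.
Now integrate by parts 2 times.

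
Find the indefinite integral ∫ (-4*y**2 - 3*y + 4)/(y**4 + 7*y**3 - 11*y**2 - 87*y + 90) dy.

-41*log(y - 3)/144 + log(y - 1)/28 - 27*log(y + 5)/16 + 122*log(y + 6)/63 + C

Factor the denominator: (y - 3)*(y - 1)*(y + 5)*(y + 6).
Partial-fraction decomposition: 122/(63*(y + 6)) - 27/(16*(y + 5)) + 1/(28*(y - 1)) - 41/(144*(y - 3)).
Integrate each term: A/(y−a) contributes A·log|y−a|.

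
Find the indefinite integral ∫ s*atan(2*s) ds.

s**2*atan(2*s)/2 - s/4 + atan(2*s)/8 + C

Use integration by parts with u = arctan(2*s), dv = s ds.
Then du = 2/(4*s**2 + 1) ds.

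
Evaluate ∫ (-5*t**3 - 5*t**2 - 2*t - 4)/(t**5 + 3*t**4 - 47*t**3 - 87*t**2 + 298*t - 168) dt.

-638*log(t - 6)/1625 + log(t - 1)/8 - 122*log(t + 4)/375 + 185*log(t + 7)/312 - 2/(25*t - 25) + C

Factor the denominator: (t - 6)*(t - 1)**2*(t + 4)*(t + 7).
Partial-fraction decomposition: 185/(312*(t + 7)) - 122/(375*(t + 4)) + 1/(8*(t - 1)) + 2/(25*(t - 1)**2) - 638/(1625*(t - 6)).
Integrate each term; A/(t−a) gives A·log|t−a|; A/(t−a)² gives −A/(t−a).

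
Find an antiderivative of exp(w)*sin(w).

Let I denote the integral. Integrate by parts with u = sin(w), dv = exp(w) dw, so v = exp(w): I = exp(w)*sin(w) − ∫ exp(w)*cos(w) dw.
Apply parts again with u = cos(w), dv = exp(w) dw: ∫ exp(w)*cos(w) dw = exp(w)*cos(w) + I. Substituting back brings back I: I = exp(w)*sin(w) - exp(w)*cos(w) − I.
Solving for I: (1 + 1)·I equals the remaining terms, so I = (1/2)·(exp(w)*sin(w) - exp(w)*cos(w)).

exp(w)*sin(w)/2 - exp(w)*cos(w)/2 + C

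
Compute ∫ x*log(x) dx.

x**2*log(x)/2 - x**2/4 + C

Use integration by parts with u = log(x), dv = x dx.
Then du = 1/x dx and v = x**2/2.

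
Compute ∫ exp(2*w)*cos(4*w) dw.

exp(2*w)*sin(4*w)/5 + exp(2*w)*cos(4*w)/10 + C

Let I denote the integral. Integrate by parts with u = cos(4*w), dv = exp(2*w) dw, so v = exp(2*w)/2: I = exp(2*w)*cos(4*w)/2 + 2·∫ exp(2*w)*sin(4*w) dw.
Apply parts again with u = sin(4*w), dv = exp(2*w) dw: ∫ exp(2*w)*sin(4*w) dw = exp(2*w)*sin(4*w)/2 − 2·I. Substituting back brings back I: I = exp(2*w)*sin(4*w) + exp(2*w)*cos(4*w)/2 − 4·I.
Solving for I: (1 + 4)·I equals the remaining terms, so I = (1/5)·(exp(2*w)*sin(4*w) + exp(2*w)*cos(4*w)/2).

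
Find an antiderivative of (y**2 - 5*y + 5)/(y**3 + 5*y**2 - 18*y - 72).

log(y - 4)/70 - 29*log(y + 3)/21 + 71*log(y + 6)/30 + C

Factor the denominator: (y - 4)*(y + 3)*(y + 6).
Partial-fraction decomposition: 71/(30*(y + 6)) - 29/(21*(y + 3)) + 1/(70*(y - 4)).
Integrate each term: A/(y−a) contributes A·log|y−a|.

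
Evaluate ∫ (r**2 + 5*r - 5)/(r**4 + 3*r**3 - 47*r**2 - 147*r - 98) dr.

79*log(r - 7)/1008 + 3*log(r + 1)/16 - 11*log(r + 2)/45 - 3*log(r + 7)/140 + C

Factor the denominator: (r - 7)*(r + 1)*(r + 2)*(r + 7).
Partial-fraction decomposition: -3/(140*(r + 7)) - 11/(45*(r + 2)) + 3/(16*(r + 1)) + 79/(1008*(r - 7)).
Integrate each term: A/(r−a) contributes A·log|r−a|.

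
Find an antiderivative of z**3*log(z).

z**4*log(z)/4 - z**4/16 + C

Use integration by parts with u = log(z), dv = z**3 dz.
Then du = 1/z dz and v = z**4/4.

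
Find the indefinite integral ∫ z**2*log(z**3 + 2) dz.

z**3*log(z**3 + 2)/3 - z**3/3 + 2*log(z**3 + 2)/3 + C

Let u = z**3 + 2, so du = (3*z**2) dz.
The integral becomes (1/3)·∫ log(u) du; integrate by parts with u′=log(u), dv′=du.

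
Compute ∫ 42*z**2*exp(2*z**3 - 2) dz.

Let u = 2*z**3 - 2, so du = (6*z**2) dz.
Rewriting, the integral becomes 7·∫ e^u du = 7·e^u.
Substituting back, u = 2*z**3 - 2.

7*exp(2*z**3 - 2) + C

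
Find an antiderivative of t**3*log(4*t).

t**4*(log(t) + 2*log(2))/4 - t**4/16 + C

Use integration by parts with u = log(4*t), dv = t**3 dt.
Then du = 1/t dt and v = t**4/4.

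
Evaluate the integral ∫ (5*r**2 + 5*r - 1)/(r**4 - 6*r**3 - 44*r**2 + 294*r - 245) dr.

Factor the denominator: (r - 7)*(r - 5)*(r - 1)*(r + 7).
Partial-fraction decomposition: -209/(1344*(r + 7)) + 3/(64*(r - 1)) - 149/(96*(r - 5)) + 93/(56*(r - 7)).
Integrate each term: A/(r−a) contributes A·log|r−a|.

93*log(r - 7)/56 - 149*log(r - 5)/96 + 3*log(r - 1)/64 - 209*log(r + 7)/1344 + C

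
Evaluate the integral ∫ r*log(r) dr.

Use integration by parts with u = log(r), dv = r dr.
Then du = 1/r dr and v = r**2/2.

r**2*log(r)/2 - r**2/4 + C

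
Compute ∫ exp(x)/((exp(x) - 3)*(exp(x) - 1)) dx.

Let u = e^x, du = e^x dx.
The integral becomes ∫ du/((u-1)(u-3)); decompose into partial fractions.

log(exp(x) - 3)/2 - log(exp(x) - 1)/2 + C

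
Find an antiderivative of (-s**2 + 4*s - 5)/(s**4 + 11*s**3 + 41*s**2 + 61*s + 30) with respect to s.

-5*log(s + 1)/4 + 17*log(s + 2)/3 - 13*log(s + 3)/2 + 25*log(s + 5)/12 + C

Factor the denominator: (s + 1)*(s + 2)*(s + 3)*(s + 5).
Partial-fraction decomposition: 25/(12*(s + 5)) - 13/(2*(s + 3)) + 17/(3*(s + 2)) - 5/(4*(s + 1)).
Integrate each term: A/(s−a) contributes A·log|s−a|.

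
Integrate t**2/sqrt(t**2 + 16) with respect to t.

t*sqrt(t**2 + 16)/2 - 8*log(t + sqrt(t**2 + 16)) + C

Substitute t = 4·tan(θ), so dt = 4·sec(θ)^2 dθ and the radical becomes sqrt(t**2 + 16) = 4·sec(θ) by the Pythagorean identity.
Integrate the resulting trig expression in θ, then back-substitute tan(θ) = t/4, sec(θ) = sqrt(t**2 + 16)/4 (absorbing any constant into C).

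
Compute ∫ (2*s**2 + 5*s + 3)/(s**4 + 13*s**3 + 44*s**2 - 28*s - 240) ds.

log(s - 2)/16 - 5*log(s + 4)/4 + 4*log(s + 5) - 45*log(s + 6)/16 + C

Factor the denominator: (s - 2)*(s + 4)*(s + 5)*(s + 6).
Partial-fraction decomposition: -45/(16*(s + 6)) + 4/(s + 5) - 5/(4*(s + 4)) + 1/(16*(s - 2)).
Integrate each term: A/(s−a) contributes A·log|s−a|.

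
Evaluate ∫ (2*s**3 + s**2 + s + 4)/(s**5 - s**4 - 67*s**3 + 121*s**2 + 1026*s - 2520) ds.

239*log(s - 6)/429 - 76*log(s - 4)/99 + 7*log(s - 3)/24 + 113*log(s + 5)/792 - 32*log(s + 7)/143 + C

Factor the denominator: (s - 6)*(s - 4)*(s - 3)*(s + 5)*(s + 7).
Partial-fraction decomposition: -32/(143*(s + 7)) + 113/(792*(s + 5)) + 7/(24*(s - 3)) - 76/(99*(s - 4)) + 239/(429*(s - 6)).
Integrate each term: A/(s−a) contributes A·log|s−a|.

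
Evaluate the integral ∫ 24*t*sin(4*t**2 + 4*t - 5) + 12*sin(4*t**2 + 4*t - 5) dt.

-3*cos(4*t**2 + 4*t - 5) + C

Let u = 4*t**2 + 4*t - 5, so du = (8*t + 4) dt.
Rewriting, the integral becomes 3·∫ sin(u) du = 3·-cos(u).
Substituting back, u = 4*t**2 + 4*t - 5.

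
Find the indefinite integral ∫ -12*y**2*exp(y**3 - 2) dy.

-4*exp(y**3 - 2) + C

Let u = y**3 - 2, so du = (3*y**2) dy.
Rewriting, the integral becomes -4·∫ e^u du = -4·e^u.
Substituting back, u = y**3 - 2.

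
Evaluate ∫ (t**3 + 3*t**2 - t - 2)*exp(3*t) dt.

(9*t**3 + 18*t**2 - 21*t - 11)*exp(3*t)/27 + C

Use integration by parts with u = t**3 + 3*t**2 - t - 2, dv = exp(3*t) dt, so v = exp(3*t)/3.
Apply parts 3 times (tabular method): alternate signs, differentiate u down to 0, integrate dv up.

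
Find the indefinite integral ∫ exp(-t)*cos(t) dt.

Let I denote the integral. Integrate by parts with u = cos(t), dv = exp(-t) dt, so v = -exp(-t): I = -exp(-t)*cos(t) − ∫ exp(-t)*sin(t) dt.
Apply parts again with u = sin(t), dv = exp(-t) dt: ∫ exp(-t)*sin(t) dt = -exp(-t)*sin(t) + I. Substituting back brings back I: I = exp(-t)*sin(t) - exp(-t)*cos(t) − I.
Solving for I: (1 + 1)·I equals the remaining terms, so I = (1/2)·(exp(-t)*sin(t) - exp(-t)*cos(t)).

exp(-t)*sin(t)/2 - exp(-t)*cos(t)/2 + C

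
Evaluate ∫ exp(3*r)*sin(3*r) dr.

exp(3*r)*sin(3*r)/6 - exp(3*r)*cos(3*r)/6 + C

Let I denote the integral. Integrate by parts with u = sin(3*r), dv = exp(3*r) dr, so v = exp(3*r)/3: I = exp(3*r)*sin(3*r)/3 − ∫ exp(3*r)*cos(3*r) dr.
Apply parts again with u = cos(3*r), dv = exp(3*r) dr: ∫ exp(3*r)*cos(3*r) dr = exp(3*r)*cos(3*r)/3 + I. Substituting back brings back I: I = exp(3*r)*sin(3*r)/3 - exp(3*r)*cos(3*r)/3 − I.
Solving for I: (1 + 1)·I equals the remaining terms, so I = (1/2)·(exp(3*r)*sin(3*r)/3 - exp(3*r)*cos(3*r)/3).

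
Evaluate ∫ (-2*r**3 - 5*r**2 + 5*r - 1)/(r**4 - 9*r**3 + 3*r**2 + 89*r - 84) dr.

Factor the denominator: (r - 7)*(r - 4)*(r - 1)*(r + 3).
Partial-fraction decomposition: 1/(40*(r + 3)) - 1/(24*(r - 1)) + 3/(r - 4) - 299/(60*(r - 7)).
Integrate each term: A/(r−a) contributes A·log|r−a|.

-299*log(r - 7)/60 + 3*log(r - 4) - log(r - 1)/24 + log(r + 3)/40 + C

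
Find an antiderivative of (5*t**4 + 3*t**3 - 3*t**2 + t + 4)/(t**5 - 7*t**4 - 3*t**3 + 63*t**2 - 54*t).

-2*log(t)/27 + 703*log(t - 6)/81 - 233*log(t - 3)/54 + log(t - 1)/4 + 149*log(t + 3)/324 + C

Factor the denominator: t*(t - 6)*(t - 3)*(t - 1)*(t + 3).
Partial-fraction decomposition: 149/(324*(t + 3)) + 1/(4*(t - 1)) - 233/(54*(t - 3)) + 703/(81*(t - 6)) - 2/(27*t).
Integrate each term: A/(t−a) contributes A·log|t−a|.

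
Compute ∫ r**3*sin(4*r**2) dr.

Let u = r², du = 2r dr; rewrite as (1/2)∫ u^1·sin(4u) du.
Now integrate by parts 1 time.

-r**2*cos(4*r**2)/8 + sin(4*r**2)/32 + C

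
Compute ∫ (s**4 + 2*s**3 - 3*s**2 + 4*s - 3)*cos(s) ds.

Use integration by parts with u = s**4 + 2*s**3 - 3*s**2 + 4*s - 3, dv = cos(s) ds, so v = sin(s).
Apply parts 4 times (tabular method): alternate signs, differentiate u down to 0, integrate dv up.

s**4*sin(s) + 2*s**3*sin(s) + 4*s**3*cos(s) - 15*s**2*sin(s) + 6*s**2*cos(s) - 8*s*sin(s) - 30*s*cos(s) + 27*sin(s) - 8*cos(s) + C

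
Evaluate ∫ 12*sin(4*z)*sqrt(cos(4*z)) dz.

-2*cos(4*z)**(3/2) + C

Let u = cos(4*z), so du = (-4*sin(4*z)) dz.
Rewriting, the integral becomes -3·∫ √u du = -3·(2/3)u^(3/2).
Substituting back, u = cos(4*z).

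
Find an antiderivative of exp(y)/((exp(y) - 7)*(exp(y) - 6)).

Let u = e^y, du = e^y dy.
The integral becomes ∫ du/((u-6)(u-7)); decompose into partial fractions.

log(exp(y) - 7) - log(exp(y) - 6) + C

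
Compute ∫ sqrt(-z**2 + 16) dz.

z*sqrt(-z**2 + 16)/2 + 8*asin(z/4) + C

Substitute z = 4·sin(θ), so dz = 4·cos(θ) dθ and the radical becomes sqrt(-z**2 + 16) = 4·cos(θ) by the Pythagorean identity.
Integrate the resulting trig expression in θ, then back-substitute θ = asin(z/4), sin(θ) = z/4, cos(θ) = sqrt(-z**2 + 16)/4 (absorbing any constant into C).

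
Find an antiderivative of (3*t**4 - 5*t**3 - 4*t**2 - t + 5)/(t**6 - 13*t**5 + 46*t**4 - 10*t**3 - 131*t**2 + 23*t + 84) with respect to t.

2645*log(t - 7)/2304 - 77*log(t - 4)/45 + 37*log(t - 3)/64 + log(t - 1)/72 - 37*log(t + 1)/1280 - 1/(32*t + 32) + C

Factor the denominator: (t - 7)*(t - 4)*(t - 3)*(t - 1)*(t + 1)**2.
Partial-fraction decomposition: -37/(1280*(t + 1)) + 1/(32*(t + 1)**2) + 1/(72*(t - 1)) + 37/(64*(t - 3)) - 77/(45*(t - 4)) + 2645/(2304*(t - 7)).
Integrate each term; A/(t−a) gives A·log|t−a|; A/(t−a)² gives −A/(t−a).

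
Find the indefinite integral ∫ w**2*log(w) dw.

Use integration by parts with u = log(w), dv = w**2 dw.
Then du = 1/w dw and v = w**3/3.

w**3*log(w)/3 - w**3/9 + C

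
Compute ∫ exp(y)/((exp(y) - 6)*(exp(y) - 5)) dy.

Let u = e^y, du = e^y dy.
The integral becomes ∫ du/((u-5)(u-6)); decompose into partial fractions.

log(exp(y) - 6) - log(exp(y) - 5) + C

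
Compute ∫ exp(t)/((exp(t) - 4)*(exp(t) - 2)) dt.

Let u = e^t, du = e^t dt.
The integral becomes ∫ du/((u-2)(u-4)); decompose into partial fractions.

log(exp(t) - 4)/2 - log(exp(t) - 2)/2 + C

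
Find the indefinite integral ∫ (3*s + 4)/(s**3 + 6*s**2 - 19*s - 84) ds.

Factor the denominator: (s - 4)*(s + 3)*(s + 7).
Partial-fraction decomposition: -17/(44*(s + 7)) + 5/(28*(s + 3)) + 16/(77*(s - 4)).
Integrate each term: A/(s−a) contributes A·log|s−a|.

16*log(s - 4)/77 + 5*log(s + 3)/28 - 17*log(s + 7)/44 + C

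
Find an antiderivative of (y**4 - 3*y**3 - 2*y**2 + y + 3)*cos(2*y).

Use integration by parts with u = y**4 - 3*y**3 - 2*y**2 + y + 3, dv = cos(2*y) dy, so v = sin(2*y)/2.
Apply parts 4 times (tabular method): alternate signs, differentiate u down to 0, integrate dv up.

y**4*sin(2*y)/2 - 3*y**3*sin(2*y)/2 + y**3*cos(2*y) - 5*y**2*sin(2*y)/2 - 9*y**2*cos(2*y)/4 + 11*y*sin(2*y)/4 - 5*y*cos(2*y)/2 + 11*sin(2*y)/4 + 11*cos(2*y)/8 + C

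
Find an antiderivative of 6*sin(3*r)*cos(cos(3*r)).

Let u = cos(3*r), so du = (-3*sin(3*r)) dr.
Rewriting, the integral becomes -2·∫ cos(u) du = -2·sin(u).
Substituting back, u = cos(3*r).

-2*sin(cos(3*r)) + C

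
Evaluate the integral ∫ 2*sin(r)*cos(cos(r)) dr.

Let u = cos(r), so du = (-sin(r)) dr.
Rewriting, the integral becomes -2·∫ cos(u) du = -2·sin(u).
Substituting back, u = cos(r).

-2*sin(cos(r)) + C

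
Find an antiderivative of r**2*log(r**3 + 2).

Let u = r**3 + 2, so du = (3*r**2) dr.
The integral becomes (1/3)·∫ log(u) du; integrate by parts with u′=log(u), dv′=du.

r**3*log(r**3 + 2)/3 - r**3/3 + 2*log(r**3 + 2)/3 + C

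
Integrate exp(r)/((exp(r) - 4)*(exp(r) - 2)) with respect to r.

log(exp(r) - 4)/2 - log(exp(r) - 2)/2 + C

Let u = e^r, du = e^r dr.
The integral becomes ∫ du/((u-2)(u-4)); decompose into partial fractions.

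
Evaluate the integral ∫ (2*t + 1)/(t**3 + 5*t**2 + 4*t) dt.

log(t)/4 + log(t + 1)/3 - 7*log(t + 4)/12 + C

Factor the denominator: t*(t + 1)*(t + 4).
Partial-fraction decomposition: -7/(12*(t + 4)) + 1/(3*(t + 1)) + 1/(4*t).
Integrate each term: A/(t−a) contributes A·log|t−a|.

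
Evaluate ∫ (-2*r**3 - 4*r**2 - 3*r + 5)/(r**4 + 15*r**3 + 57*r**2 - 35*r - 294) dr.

-11*log(r - 2)/135 - 2*log(r + 3)/5 - 41*log(r + 7)/27 - 43/(3*r + 21) + C

Factor the denominator: (r - 2)*(r + 3)*(r + 7)**2.
Partial-fraction decomposition: -41/(27*(r + 7)) + 43/(3*(r + 7)**2) - 2/(5*(r + 3)) - 11/(135*(r - 2)).
Integrate each term; A/(r−a) gives A·log|r−a|; A/(r−a)² gives −A/(r−a).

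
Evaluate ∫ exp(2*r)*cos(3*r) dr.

3*exp(2*r)*sin(3*r)/13 + 2*exp(2*r)*cos(3*r)/13 + C

Let I denote the integral. Integrate by parts with u = cos(3*r), dv = exp(2*r) dr, so v = exp(2*r)/2: I = exp(2*r)*cos(3*r)/2 + (3/2)·∫ exp(2*r)*sin(3*r) dr.
Apply parts again with u = sin(3*r), dv = exp(2*r) dr: ∫ exp(2*r)*sin(3*r) dr = exp(2*r)*sin(3*r)/2 − (3/2)·I. Substituting back brings back I: I = 3*exp(2*r)*sin(3*r)/4 + exp(2*r)*cos(3*r)/2 − (9/4)·I.
Solving for I: (1 + 9/4)·I equals the remaining terms, so I = (4/13)·(3*exp(2*r)*sin(3*r)/4 + exp(2*r)*cos(3*r)/2).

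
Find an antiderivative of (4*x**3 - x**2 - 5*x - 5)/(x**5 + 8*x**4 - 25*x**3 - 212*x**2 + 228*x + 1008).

43*log(x - 4)/132 - 79*log(x - 3)/450 - 31*log(x + 2)/600 + 175*log(x + 6)/72 - 1391*log(x + 7)/550 + C

Factor the denominator: (x - 4)*(x - 3)*(x + 2)*(x + 6)*(x + 7).
Partial-fraction decomposition: -1391/(550*(x + 7)) + 175/(72*(x + 6)) - 31/(600*(x + 2)) - 79/(450*(x - 3)) + 43/(132*(x - 4)).
Integrate each term: A/(x−a) contributes A·log|x−a|.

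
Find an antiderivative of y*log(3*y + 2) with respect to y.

Use integration by parts with u = log(3*y + 2), dv = y dy.
Then du = 3/(3*y + 2) dy and v = y**2/2.

y**2*log(3*y + 2)/2 - y**2/4 + y/3 - 2*log(3*y + 2)/9 + C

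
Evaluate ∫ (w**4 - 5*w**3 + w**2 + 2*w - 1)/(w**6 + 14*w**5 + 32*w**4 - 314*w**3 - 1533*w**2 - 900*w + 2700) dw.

17*log(w - 5)/19360 + log(w - 1)/2352 + 109*log(w + 3)/288 - 158*log(w + 5)/15 + 541804*log(w + 6)/53361 - 2399/(231*w + 1386) + C

Factor the denominator: (w - 5)*(w - 1)*(w + 3)*(w + 5)*(w + 6)**2.
Partial-fraction decomposition: 541804/(53361*(w + 6)) + 2399/(231*(w + 6)**2) - 158/(15*(w + 5)) + 109/(288*(w + 3)) + 1/(2352*(w - 1)) + 17/(19360*(w - 5)).
Integrate each term; A/(w−a) gives A·log|w−a|; A/(w−a)² gives −A/(w−a).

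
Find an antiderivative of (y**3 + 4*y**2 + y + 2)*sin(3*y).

-y**3*cos(3*y)/3 + y**2*sin(3*y)/3 - 4*y**2*cos(3*y)/3 + 8*y*sin(3*y)/9 - y*cos(3*y)/9 + sin(3*y)/27 - 10*cos(3*y)/27 + C

Use integration by parts with u = y**3 + 4*y**2 + y + 2, dv = sin(3*y) dy, so v = -cos(3*y)/3.
Apply parts 3 times (tabular method): alternate signs, differentiate u down to 0, integrate dv up.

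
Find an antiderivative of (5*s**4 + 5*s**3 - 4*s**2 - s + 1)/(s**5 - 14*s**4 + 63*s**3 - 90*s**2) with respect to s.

Factor the denominator: s**2*(s - 6)*(s - 5)*(s - 3).
Partial-fraction decomposition: 251/(27*(s - 3)) - 1823/(25*(s - 5)) + 7411/(108*(s - 6)) + 1/(300*s) - 1/(90*s**2).
Integrate each term; A/(s−a) gives A·log|s−a|; A/(s−a)² gives −A/(s−a).

log(s)/300 + 7411*log(s - 6)/108 - 1823*log(s - 5)/25 + 251*log(s - 3)/27 + 1/(90*s) + C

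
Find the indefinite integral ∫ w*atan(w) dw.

w**2*atan(w)/2 - w/2 + atan(w)/2 + C

Use integration by parts with u = arctan(w), dv = w dw.
Then du = 1/(w**2 + 1) dw.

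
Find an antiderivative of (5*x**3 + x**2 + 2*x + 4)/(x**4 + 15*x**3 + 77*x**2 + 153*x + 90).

-log(x + 1)/20 + 32*log(x + 3)/3 - 303*log(x + 5)/4 + 1052*log(x + 6)/15 + C

Factor the denominator: (x + 1)*(x + 3)*(x + 5)*(x + 6).
Partial-fraction decomposition: 1052/(15*(x + 6)) - 303/(4*(x + 5)) + 32/(3*(x + 3)) - 1/(20*(x + 1)).
Integrate each term: A/(x−a) contributes A·log|x−a|.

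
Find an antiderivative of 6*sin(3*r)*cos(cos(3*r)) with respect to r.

-2*sin(cos(3*r)) + C

Let u = cos(3*r), so du = (-3*sin(3*r)) dr.
Rewriting, the integral becomes -2·∫ cos(u) du = -2·sin(u).
Substituting back, u = cos(3*r).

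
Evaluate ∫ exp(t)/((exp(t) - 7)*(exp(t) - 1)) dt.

log(exp(t) - 7)/6 - log(exp(t) - 1)/6 + C

Let u = e^t, du = e^t dt.
The integral becomes ∫ du/((u-7)(u-1)); decompose into partial fractions.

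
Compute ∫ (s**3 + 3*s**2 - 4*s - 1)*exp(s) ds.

(s**3 - 4*s + 3)*exp(s) + C

Use integration by parts with u = s**3 + 3*s**2 - 4*s - 1, dv = exp(s) ds, so v = exp(s).
Apply parts 3 times (tabular method): alternate signs, differentiate u down to 0, integrate dv up.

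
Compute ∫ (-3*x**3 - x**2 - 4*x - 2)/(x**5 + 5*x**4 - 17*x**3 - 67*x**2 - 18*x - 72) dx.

-113*log(x - 4)/595 - 41*log(x + 3)/105 + 317*log(x + 6)/555 + 29*log(x**2 + 1)/6290 + 48*atan(x)/3145 + C

Factor the denominator: (x - 4)*(x + 3)*(x + 6)*(x**2 + 1).
Partial-fraction decomposition: (29*x + 48)/(3145*(x**2 + 1)) + 317/(555*(x + 6)) - 41/(105*(x + 3)) - 113/(595*(x - 4)).
Integrate each term; A/(x−a) gives A·log|x−a|; the (Bx+D)/(x²+p²) term gives a log and an atan.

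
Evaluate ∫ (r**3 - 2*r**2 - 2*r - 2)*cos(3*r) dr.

Use integration by parts with u = r**3 - 2*r**2 - 2*r - 2, dv = cos(3*r) dr, so v = sin(3*r)/3.
Apply parts 3 times (tabular method): alternate signs, differentiate u down to 0, integrate dv up.

r**3*sin(3*r)/3 - 2*r**2*sin(3*r)/3 + r**2*cos(3*r)/3 - 8*r*sin(3*r)/9 - 4*r*cos(3*r)/9 - 14*sin(3*r)/27 - 8*cos(3*r)/27 + C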